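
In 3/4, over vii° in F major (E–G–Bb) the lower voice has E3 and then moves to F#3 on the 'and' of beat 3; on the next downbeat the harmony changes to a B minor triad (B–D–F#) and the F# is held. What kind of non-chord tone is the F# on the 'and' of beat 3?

Anticipation.

The harmony at that moment is E diminished triad (E, G, Bb); F#3 is not a chord tone.
It is approached by step up from E3 and then sustained as the same pitch into the next harmony.
Arriving early and becoming a chord tone when the harmony changes — an anticipation.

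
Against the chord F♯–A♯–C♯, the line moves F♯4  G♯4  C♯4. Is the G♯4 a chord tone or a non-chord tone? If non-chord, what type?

Non-chord tone — an escape tone.

The harmony at that moment is F♯ major triad (F♯, A♯, C♯); G♯4 is not a chord tone.
It is approached by step up from F♯4 and left by leap down to C♯4.
Step in, leap out — an escape tone.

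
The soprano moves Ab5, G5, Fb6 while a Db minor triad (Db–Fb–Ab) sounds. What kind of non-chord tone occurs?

G5 is an escape tone.

The harmony at that moment is Db minor triad (Db, Fb, Ab); G5 is not a chord tone.
It is approached by step down from Ab5 and left by leap up to Fb6.
Step in, leap out — an escape tone.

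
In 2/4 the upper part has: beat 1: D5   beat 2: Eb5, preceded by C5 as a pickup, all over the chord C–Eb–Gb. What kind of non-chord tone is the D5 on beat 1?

Passing tone.

The harmony at that moment is C diminished triad (C, Eb, Gb); D5 is not a chord tone.
It is approached by step up from C5 and left by step up to Eb5.
Step in, step out in the same direction — a passing tone.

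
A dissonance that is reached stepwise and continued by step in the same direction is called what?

Approach: by step. Departure: by step, continuing in the same direction.
Stepwise on both sides with no change of direction means the note fills in the space between two different chord tones — a passing tone. (Had it turned back to its starting note it would be a neighbor tone instead.)

Passing tone.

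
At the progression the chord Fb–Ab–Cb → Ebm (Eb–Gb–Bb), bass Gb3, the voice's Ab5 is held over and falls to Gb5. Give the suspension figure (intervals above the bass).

9–8 suspension.

At the second chord the bass is Gb3. The suspended Ab5 lies a ninth above the bass; after resolving down by step to Gb5, the interval above the bass becomes an octave.
Suspension figures are named by those two intervals: 9–8.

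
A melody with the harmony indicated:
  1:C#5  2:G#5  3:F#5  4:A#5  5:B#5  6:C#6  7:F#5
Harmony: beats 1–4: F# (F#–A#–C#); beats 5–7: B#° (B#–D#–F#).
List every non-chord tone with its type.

The harmony at that moment is F# major triad (F#, A#, C#); G#5 is not a chord tone.
It is approached by leap up from C#5 and left by step down to F#5.
Leap in, step out — an appoggiatura.
The harmony at that moment is B# diminished triad (B#, D#, F#); C#6 is not a chord tone.
It is approached by step up from B#5 and left by leap down to F#5.
Step in, leap out — an escape tone.

G#5 (beat 2) — appoggiatura; C#6 (beat 6) — escape tone.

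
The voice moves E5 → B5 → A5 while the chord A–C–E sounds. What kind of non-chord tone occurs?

The harmony at that moment is A minor triad (A, C, E); B5 is not a chord tone.
It is approached by leap up from E5 and left by step down to A5.
Leap in, step out — an appoggiatura.

B5 is an appoggiatura.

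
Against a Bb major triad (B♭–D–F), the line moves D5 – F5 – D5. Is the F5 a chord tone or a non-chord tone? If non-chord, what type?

Bb major triad contains B♭, D, F; F is the fifth, so it is a chord tone.

Chord tone (the fifth of Bb major triad).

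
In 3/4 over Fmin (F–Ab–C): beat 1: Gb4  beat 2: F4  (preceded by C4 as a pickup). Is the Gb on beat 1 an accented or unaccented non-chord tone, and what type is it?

The harmony at that moment is F minor triad (F, Ab, C); Gb4 is not a chord tone.
It is approached by leap up from C4 and left by step down to F4.
Leap in, step out — an appoggiatura.
It falls on the downbeat, so it is accented.

Accented appoggiatura.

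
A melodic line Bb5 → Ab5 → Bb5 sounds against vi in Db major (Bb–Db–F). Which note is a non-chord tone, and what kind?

The harmony at that moment is Bb minor triad (Bb, Db, F); Ab5 is not a chord tone.
It is approached by step down from Bb5 and left by step up to Bb5.
Step away and step back to the same note — a neighbor tone (lower neighbor).

Ab5 is a neighbor tone.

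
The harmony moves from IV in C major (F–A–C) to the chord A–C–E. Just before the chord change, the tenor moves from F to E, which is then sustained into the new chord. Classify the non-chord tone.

E is an anticipation.

The harmony at that moment is F major triad (F, A, C); E is not a chord tone.
It is approached by step down from F and then sustained as the same pitch into the next harmony.
Arriving early and becoming a chord tone when the harmony changes — an anticipation.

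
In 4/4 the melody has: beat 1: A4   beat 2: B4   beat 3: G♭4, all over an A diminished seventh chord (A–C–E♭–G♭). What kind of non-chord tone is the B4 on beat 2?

Escape tone.

The harmony at that moment is A diminished seventh chord (A, C, E♭, G♭); B4 is not a chord tone.
It is approached by step up from A4 and left by leap down to G♭4.
Step in, leap out, on a weak beat — an escape tone.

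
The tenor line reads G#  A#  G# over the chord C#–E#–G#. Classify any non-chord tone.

A# is a neighbor tone.

The harmony at that moment is C# major triad (C#, E#, G#); A# is not a chord tone.
It is approached by step up from G# and left by step down to G#.
Step away and step back to the same note — a neighbor tone (upper neighbor).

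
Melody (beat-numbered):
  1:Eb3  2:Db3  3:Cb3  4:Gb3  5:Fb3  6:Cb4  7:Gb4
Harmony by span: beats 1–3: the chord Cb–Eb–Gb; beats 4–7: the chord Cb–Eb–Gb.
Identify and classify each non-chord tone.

Db3 (beat 2) — passing tone; Fb3 (beat 5) — escape tone.

The harmony at that moment is Cb major triad (Cb, Eb, Gb); Db3 is not a chord tone.
It is approached by step down from Eb3 and left by step down to Cb3.
Step in, step out in the same direction — a passing tone.
The harmony at that moment is Cb major triad (Cb, Eb, Gb); Fb3 is not a chord tone.
It is approached by step down from Gb3 and left by leap up to Cb4.
Step in, leap out — an escape tone.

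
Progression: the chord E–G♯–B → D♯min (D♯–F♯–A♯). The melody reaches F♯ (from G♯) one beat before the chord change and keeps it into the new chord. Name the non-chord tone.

The harmony at that moment is E major triad (E, G♯, B); F♯ is not a chord tone.
It is approached by step down from G♯ and then sustained as the same pitch into the next harmony.
Arriving early and becoming a chord tone when the harmony changes — an anticipation.

F♯ is an anticipation.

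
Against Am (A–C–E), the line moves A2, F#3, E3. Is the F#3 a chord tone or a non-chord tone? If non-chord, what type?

The harmony at that moment is A minor triad (A, C, E); F#3 is not a chord tone.
It is approached by leap up from A2 and left by step down to E3.
Leap in, step out — an appoggiatura.

Non-chord tone — an appoggiatura.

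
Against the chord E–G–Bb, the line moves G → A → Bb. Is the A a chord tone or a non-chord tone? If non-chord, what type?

Non-chord tone — a passing tone.

The harmony at that moment is E diminished triad (E, G, Bb); A is not a chord tone.
It is approached by step up from G and left by step up to Bb.
Step in, step out in the same direction — a passing tone.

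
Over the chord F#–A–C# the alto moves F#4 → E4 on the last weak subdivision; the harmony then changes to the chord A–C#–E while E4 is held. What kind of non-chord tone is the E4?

The harmony at that moment is F# minor triad (F#, A, C#); E4 is not a chord tone.
It is approached by step down from F#4 and then sustained as the same pitch into the next harmony.
Arriving early and becoming a chord tone when the harmony changes — an anticipation.

E4 is an anticipation.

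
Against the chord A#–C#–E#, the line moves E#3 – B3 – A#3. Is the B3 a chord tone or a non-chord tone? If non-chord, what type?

Non-chord tone — an appoggiatura.

The harmony at that moment is A# minor triad (A#, C#, E#); B3 is not a chord tone.
It is approached by leap up from E#3 and left by step down to A#3.
Leap in, step out — an appoggiatura.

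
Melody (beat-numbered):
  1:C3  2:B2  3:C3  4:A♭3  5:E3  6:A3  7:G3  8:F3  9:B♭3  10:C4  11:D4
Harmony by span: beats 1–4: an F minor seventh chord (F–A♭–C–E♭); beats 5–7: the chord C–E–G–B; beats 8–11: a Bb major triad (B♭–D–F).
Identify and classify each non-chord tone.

The harmony at that moment is F minor seventh chord (F, A♭, C, E♭); B2 is not a chord tone.
It is approached by step down from C3 and left by step up to C3.
Step away and step back to the same note — a neighbor tone (lower neighbor).
The harmony at that moment is C major seventh chord (C, E, G, B); A3 is not a chord tone.
It is approached by leap up from E3 and left by step down to G3.
Leap in, step out — an appoggiatura.
The harmony at that moment is B♭ major triad (B♭, D, F); C4 is not a chord tone.
It is approached by step up from B♭3 and left by step up to D4.
Step in, step out in the same direction — a passing tone.

B2 (beat 2) — neighbor tone; A3 (beat 6) — appoggiatura; C4 (beat 10) — passing tone.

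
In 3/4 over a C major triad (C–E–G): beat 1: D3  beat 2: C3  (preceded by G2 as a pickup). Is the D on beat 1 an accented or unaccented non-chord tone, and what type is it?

The harmony at that moment is C major triad (C, E, G); D3 is not a chord tone.
It is approached by leap up from G2 and left by step down to C3.
Leap in, step out — an appoggiatura.
It falls on the downbeat, so it is accented.

Accented appoggiatura.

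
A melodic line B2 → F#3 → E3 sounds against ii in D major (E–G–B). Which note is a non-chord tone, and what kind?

F#3 is an appoggiatura.

The harmony at that moment is E minor triad (E, G, B); F#3 is not a chord tone.
It is approached by leap up from B2 and left by step down to E3.
Leap in, step out — an appoggiatura.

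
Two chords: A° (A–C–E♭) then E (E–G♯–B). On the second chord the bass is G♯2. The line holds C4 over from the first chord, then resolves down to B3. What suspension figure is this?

At the second chord the bass is G♯2. The suspended C4 lies a fourth above the bass; after resolving down by step to B3, the interval above the bass becomes a third.
Suspension figures are named by those two intervals: 4–3.

4–3 suspension.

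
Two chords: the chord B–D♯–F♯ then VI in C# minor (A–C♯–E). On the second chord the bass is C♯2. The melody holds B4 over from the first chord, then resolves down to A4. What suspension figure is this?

At the second chord the bass is C♯2. The suspended B4 lies a seventh above the bass; after resolving down by step to A4, the interval above the bass becomes a sixth.
Suspension figures are named by those two intervals: 7–6.

7–6 suspension.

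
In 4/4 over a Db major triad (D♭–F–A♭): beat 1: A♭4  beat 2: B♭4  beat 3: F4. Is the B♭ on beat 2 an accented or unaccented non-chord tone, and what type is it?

The harmony at that moment is D♭ major triad (D♭, F, A♭); B♭4 is not a chord tone.
It is approached by step up from A♭4 and left by leap down to F4.
Step in, leap out — an escape tone.
It falls on a weak beat, so it is unaccented.

Unaccented escape tone.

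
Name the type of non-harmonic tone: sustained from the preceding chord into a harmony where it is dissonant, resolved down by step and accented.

Approach: by preparation — the pitch is first a chord tone, then held (tied or repeated) while the harmony changes under it. Departure: down by step. Metric position: strong.
A prepared dissonance that resolves downward by step — a suspension. (The same figure resolving upward would be a retardation.)

Suspension.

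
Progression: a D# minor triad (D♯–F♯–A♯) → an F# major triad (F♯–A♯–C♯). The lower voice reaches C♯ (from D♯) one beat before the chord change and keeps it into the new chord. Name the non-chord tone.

The harmony at that moment is D♯ minor triad (D♯, F♯, A♯); C♯ is not a chord tone.
It is approached by step down from D♯ and then sustained as the same pitch into the next harmony.
Arriving early and becoming a chord tone when the harmony changes — an anticipation.

C♯ is an anticipation.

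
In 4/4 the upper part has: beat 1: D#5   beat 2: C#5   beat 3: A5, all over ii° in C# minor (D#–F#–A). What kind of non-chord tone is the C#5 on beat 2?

The harmony at that moment is D# diminished triad (D#, F#, A); C#5 is not a chord tone.
It is approached by step down from D#5 and left by leap up to A5.
Step in, leap out, on a weak beat — an escape tone.

Escape tone.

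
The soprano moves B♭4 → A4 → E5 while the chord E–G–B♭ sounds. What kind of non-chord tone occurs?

A4 is an escape tone.

The harmony at that moment is E diminished triad (E, G, B♭); A4 is not a chord tone.
It is approached by step down from B♭4 and left by leap up to E5.
Step in, leap out — an escape tone.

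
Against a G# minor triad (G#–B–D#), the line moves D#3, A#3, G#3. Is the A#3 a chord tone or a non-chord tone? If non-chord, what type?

Non-chord tone — an appoggiatura.

The harmony at that moment is G# minor triad (G#, B, D#); A#3 is not a chord tone.
It is approached by leap up from D#3 and left by step down to G#3.
Leap in, step out — an appoggiatura.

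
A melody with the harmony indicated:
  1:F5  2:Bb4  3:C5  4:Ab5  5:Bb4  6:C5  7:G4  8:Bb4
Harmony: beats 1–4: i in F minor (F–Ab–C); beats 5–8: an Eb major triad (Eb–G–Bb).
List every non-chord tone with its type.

The harmony at that moment is F minor triad (F, Ab, C); Bb4 is not a chord tone.
It is approached by leap down from F5 and left by step up to C5.
Leap in, step out — an appoggiatura.
The harmony at that moment is Eb major triad (Eb, G, Bb); C5 is not a chord tone.
It is approached by step up from Bb4 and left by leap down to G4.
Step in, leap out — an escape tone.

Bb4 (beat 2) — appoggiatura; C5 (beat 6) — escape tone.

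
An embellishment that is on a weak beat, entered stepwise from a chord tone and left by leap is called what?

Escape tone.

Approach: by step. Departure: by leap. Metric position: weak.
Step in, leap out, from a weak position — an escape tone (échappée). (It is the mirror image of the appoggiatura, which leaps in and steps out on a strong beat.)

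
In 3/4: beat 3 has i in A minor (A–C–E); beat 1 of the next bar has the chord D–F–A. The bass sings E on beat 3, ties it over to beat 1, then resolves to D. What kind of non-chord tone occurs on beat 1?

Suspension.

The harmony at that moment is D minor triad (D, F, A); E is not a chord tone.
It is held over (the same pitch as the preceding E) and left by step down to D.
Held over from the previous chord and resolving down by step — a suspension.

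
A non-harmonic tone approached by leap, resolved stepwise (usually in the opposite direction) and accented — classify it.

Approach: by leap. Departure: by step. Metric position: strong.
Leap in, step out, in a metrically strong position — an appoggiatura. (It is the mirror image of the escape tone, which steps in and leaps out from a weak position.)

Appoggiatura.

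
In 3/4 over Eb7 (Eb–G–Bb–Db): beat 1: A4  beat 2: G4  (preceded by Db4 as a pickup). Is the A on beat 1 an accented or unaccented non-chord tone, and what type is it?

The harmony at that moment is Eb dominant seventh chord (Eb, G, Bb, Db); A4 is not a chord tone.
It is approached by leap up from Db4 and left by step down to G4.
Leap in, step out — an appoggiatura.
It falls on the downbeat, so it is accented.

Accented appoggiatura.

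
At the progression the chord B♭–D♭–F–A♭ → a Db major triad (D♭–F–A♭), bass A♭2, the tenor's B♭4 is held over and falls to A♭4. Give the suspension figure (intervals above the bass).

At the second chord the bass is A♭2. The suspended B♭4 lies a ninth above the bass; after resolving down by step to A♭4, the interval above the bass becomes an octave.
Suspension figures are named by those two intervals: 9–8.

9–8 suspension.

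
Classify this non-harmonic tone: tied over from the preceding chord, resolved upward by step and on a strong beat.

Retardation.

Approach: by preparation — the pitch is first a chord tone, then held (tied or repeated) while the harmony changes under it. Departure: up by step. Metric position: strong.
A prepared dissonance that resolves upward by step — a retardation. (The same figure resolving downward would be a suspension.)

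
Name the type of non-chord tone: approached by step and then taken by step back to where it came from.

Approach: by step. Departure: by step in the opposite direction, back to the starting pitch.
Stepwise on both sides but reversing to return to the same chord tone — a neighbor tone. (Had it continued onward in the same direction it would be a passing tone instead.)

Neighbor tone.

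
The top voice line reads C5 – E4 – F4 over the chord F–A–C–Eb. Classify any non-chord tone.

The harmony at that moment is F dominant seventh chord (F, A, C, Eb); E4 is not a chord tone.
It is approached by leap down from C5 and left by step up to F4.
Leap in, step out — an appoggiatura.

E4 is an appoggiatura.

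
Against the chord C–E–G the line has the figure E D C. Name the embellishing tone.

The harmony at that moment is C major triad (C, E, G); D is not a chord tone.
It is approached by step down from E and left by step down to C.
Step in, step out in the same direction — a passing tone.

D is a passing tone.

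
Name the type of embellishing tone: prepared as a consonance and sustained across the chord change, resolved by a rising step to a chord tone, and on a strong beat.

Approach: by preparation — the pitch is first a chord tone, then held (tied or repeated) while the harmony changes under it. Departure: up by step. Metric position: strong.
A prepared dissonance that resolves upward by step — a retardation. (The same figure resolving downward would be a suspension.)

Retardation.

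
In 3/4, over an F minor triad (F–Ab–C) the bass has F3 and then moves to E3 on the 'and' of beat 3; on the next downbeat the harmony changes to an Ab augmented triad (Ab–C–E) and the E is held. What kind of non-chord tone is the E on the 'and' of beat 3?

The harmony at that moment is F minor triad (F, Ab, C); E3 is not a chord tone.
It is approached by step down from F3 and then sustained as the same pitch into the next harmony.
Arriving early and becoming a chord tone when the harmony changes — an anticipation.

Anticipation.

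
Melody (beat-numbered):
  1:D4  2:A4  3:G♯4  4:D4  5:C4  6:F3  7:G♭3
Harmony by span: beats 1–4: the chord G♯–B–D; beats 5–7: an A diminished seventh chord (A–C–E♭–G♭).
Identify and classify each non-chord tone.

The harmony at that moment is G♯ diminished triad (G♯, B, D); A4 is not a chord tone.
It is approached by leap up from D4 and left by step down to G♯4.
Leap in, step out — an appoggiatura.
The harmony at that moment is A diminished seventh chord (A, C, E♭, G♭); F3 is not a chord tone.
It is approached by leap down from C4 and left by step up to G♭3.
Leap in, step out — an appoggiatura.

A4 (beat 2) — appoggiatura; F3 (beat 6) — appoggiatura.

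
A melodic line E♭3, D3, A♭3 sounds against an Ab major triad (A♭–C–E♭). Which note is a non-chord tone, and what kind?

D3 is an escape tone.

The harmony at that moment is A♭ major triad (A♭, C, E♭); D3 is not a chord tone.
It is approached by step down from E♭3 and left by leap up to A♭3.
Step in, leap out — an escape tone.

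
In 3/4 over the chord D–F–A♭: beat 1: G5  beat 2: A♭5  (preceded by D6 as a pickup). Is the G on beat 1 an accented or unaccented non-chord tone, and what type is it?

The harmony at that moment is D diminished triad (D, F, A♭); G5 is not a chord tone.
It is approached by leap down from D6 and left by step up to A♭5.
Leap in, step out — an appoggiatura.
It falls on the downbeat, so it is accented.

Accented appoggiatura.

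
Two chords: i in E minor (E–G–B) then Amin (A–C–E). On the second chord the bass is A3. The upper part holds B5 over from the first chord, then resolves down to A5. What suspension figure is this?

9–8 suspension.

At the second chord the bass is A3. The suspended B5 lies a ninth above the bass; after resolving down by step to A5, the interval above the bass becomes an octave.
Suspension figures are named by those two intervals: 9–8.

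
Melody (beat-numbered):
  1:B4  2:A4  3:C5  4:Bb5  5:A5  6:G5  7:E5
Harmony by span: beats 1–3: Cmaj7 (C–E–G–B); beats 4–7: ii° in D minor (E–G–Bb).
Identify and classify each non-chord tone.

A4 (beat 2) — escape tone; A5 (beat 5) — passing tone.

The harmony at that moment is C major seventh chord (C, E, G, B); A4 is not a chord tone.
It is approached by step down from B4 and left by leap up to C5.
Step in, leap out — an escape tone.
The harmony at that moment is E diminished triad (E, G, Bb); A5 is not a chord tone.
It is approached by step down from Bb5 and left by step down to G5.
Step in, step out in the same direction — a passing tone.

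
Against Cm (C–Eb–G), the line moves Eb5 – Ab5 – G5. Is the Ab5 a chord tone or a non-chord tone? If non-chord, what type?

Non-chord tone — an appoggiatura.

The harmony at that moment is C minor triad (C, Eb, G); Ab5 is not a chord tone.
It is approached by leap up from Eb5 and left by step down to G5.
Leap in, step out — an appoggiatura.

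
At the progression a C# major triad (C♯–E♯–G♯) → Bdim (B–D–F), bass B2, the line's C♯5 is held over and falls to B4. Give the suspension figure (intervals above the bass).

At the second chord the bass is B2. The suspended C♯5 lies a ninth above the bass; after resolving down by step to B4, the interval above the bass becomes an octave.
Suspension figures are named by those two intervals: 9–8.

9–8 suspension.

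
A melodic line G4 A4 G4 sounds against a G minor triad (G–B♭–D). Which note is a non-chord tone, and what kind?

A4 is a neighbor tone.

The harmony at that moment is G minor triad (G, B♭, D); A4 is not a chord tone.
It is approached by step up from G4 and left by step down to G4.
Step away and step back to the same note — a neighbor tone (upper neighbor).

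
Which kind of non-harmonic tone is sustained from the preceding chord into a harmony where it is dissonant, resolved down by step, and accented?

Approach: by preparation — the pitch is first a chord tone, then held (tied or repeated) while the harmony changes under it. Departure: down by step. Metric position: strong.
A prepared dissonance that resolves downward by step — a suspension. (The same figure resolving upward would be a retardation.)

Suspension.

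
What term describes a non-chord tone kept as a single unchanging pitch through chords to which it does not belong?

Approach: none. Departure: none — a single pitch is sustained while the chords change around it, passing through harmonies that do not contain it.
No melodic motion at all; the dissonance is created entirely by the moving harmonies against the stationary note — a pedal tone (pedal point).

Pedal tone.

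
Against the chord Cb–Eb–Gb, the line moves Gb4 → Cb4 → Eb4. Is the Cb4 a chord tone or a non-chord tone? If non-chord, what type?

Chord tone (the root of Cb major triad).

Cb major triad contains Cb, Eb, Gb; Cb is the root, so it is a chord tone.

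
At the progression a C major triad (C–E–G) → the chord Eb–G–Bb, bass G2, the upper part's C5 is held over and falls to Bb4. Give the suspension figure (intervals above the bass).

At the second chord the bass is G2. The suspended C5 lies a fourth above the bass; after resolving down by step to Bb4, the interval above the bass becomes a third.
Suspension figures are named by those two intervals: 4–3.

4–3 suspension.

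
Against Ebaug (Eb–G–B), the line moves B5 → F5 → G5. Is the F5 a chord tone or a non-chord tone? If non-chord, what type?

The harmony at that moment is Eb augmented triad (Eb, G, B); F5 is not a chord tone.
It is approached by leap down from B5 and left by step up to G5.
Leap in, step out — an appoggiatura.

Non-chord tone — an appoggiatura.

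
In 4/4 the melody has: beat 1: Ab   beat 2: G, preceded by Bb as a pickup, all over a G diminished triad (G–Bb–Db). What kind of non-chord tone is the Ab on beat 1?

The harmony at that moment is G diminished triad (G, Bb, Db); Ab is not a chord tone.
It is approached by step down from Bb and left by step down to G.
Step in, step out in the same direction — a passing tone.

Passing tone.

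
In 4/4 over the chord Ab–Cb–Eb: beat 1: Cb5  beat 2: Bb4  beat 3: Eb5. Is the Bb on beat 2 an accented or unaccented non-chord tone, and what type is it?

The harmony at that moment is Ab minor triad (Ab, Cb, Eb); Bb4 is not a chord tone.
It is approached by step down from Cb5 and left by leap up to Eb5.
Step in, leap out — an escape tone.
It falls on a weak beat, so it is unaccented.

Unaccented escape tone.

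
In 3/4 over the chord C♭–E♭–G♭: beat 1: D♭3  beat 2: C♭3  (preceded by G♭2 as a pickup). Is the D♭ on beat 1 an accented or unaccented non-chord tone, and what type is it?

Accented appoggiatura.

The harmony at that moment is C♭ major triad (C♭, E♭, G♭); D♭3 is not a chord tone.
It is approached by leap up from G♭2 and left by step down to C♭3.
Leap in, step out — an appoggiatura.
It falls on the downbeat, so it is accented.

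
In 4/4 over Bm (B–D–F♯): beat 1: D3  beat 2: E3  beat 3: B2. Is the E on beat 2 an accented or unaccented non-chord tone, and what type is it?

The harmony at that moment is B minor triad (B, D, F♯); E3 is not a chord tone.
It is approached by step up from D3 and left by leap down to B2.
Step in, leap out — an escape tone.
It falls on a weak beat, so it is unaccented.

Unaccented escape tone.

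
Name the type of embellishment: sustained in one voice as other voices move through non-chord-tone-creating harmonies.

Approach: none. Departure: none — a single pitch is sustained while the chords change around it, passing through harmonies that do not contain it.
No melodic motion at all; the dissonance is created entirely by the moving harmonies against the stationary note — a pedal tone (pedal point).

Pedal tone.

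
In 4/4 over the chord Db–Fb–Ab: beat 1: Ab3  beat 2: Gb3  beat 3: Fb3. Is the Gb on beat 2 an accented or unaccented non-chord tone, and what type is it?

Unaccented passing tone.

The harmony at that moment is Db minor triad (Db, Fb, Ab); Gb3 is not a chord tone.
It is approached by step down from Ab3 and left by step down to Fb3.
Step in, step out in the same direction — a passing tone.
It falls on a weak beat, so it is unaccented.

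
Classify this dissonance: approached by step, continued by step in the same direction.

Approach: by step. Departure: by step, continuing in the same direction.
Stepwise on both sides with no change of direction means the note fills in the space between two different chord tones — a passing tone. (Had it turned back to its starting note it would be a neighbor tone instead.)

Passing tone.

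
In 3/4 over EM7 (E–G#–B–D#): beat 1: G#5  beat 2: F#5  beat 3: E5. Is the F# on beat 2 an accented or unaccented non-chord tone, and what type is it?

The harmony at that moment is E major seventh chord (E, G#, B, D#); F#5 is not a chord tone.
It is approached by step down from G#5 and left by step down to E5.
Step in, step out in the same direction — a passing tone.
It falls on a weak beat, so it is unaccented.

Unaccented passing tone.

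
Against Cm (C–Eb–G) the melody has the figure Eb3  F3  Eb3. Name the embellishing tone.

The harmony at that moment is C minor triad (C, Eb, G); F3 is not a chord tone.
It is approached by step up from Eb3 and left by step down to Eb3.
Step away and step back to the same note — a neighbor tone (upper neighbor).

F3 is a neighbor tone.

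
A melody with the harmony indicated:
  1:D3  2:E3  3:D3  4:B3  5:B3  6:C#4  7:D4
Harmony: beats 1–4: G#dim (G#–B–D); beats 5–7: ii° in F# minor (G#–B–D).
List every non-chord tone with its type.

The harmony at that moment is G# diminished triad (G#, B, D); E3 is not a chord tone.
It is approached by step up from D3 and left by step down to D3.
Step away and step back to the same note — a neighbor tone (upper neighbor).
The harmony at that moment is G# diminished triad (G#, B, D); C#4 is not a chord tone.
It is approached by step up from B3 and left by step up to D4.
Step in, step out in the same direction — a passing tone.

E3 (beat 2) — neighbor tone; C#4 (beat 6) — passing tone.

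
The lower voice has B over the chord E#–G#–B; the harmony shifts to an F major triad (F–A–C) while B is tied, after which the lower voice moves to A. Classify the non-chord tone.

The harmony at that moment is F major triad (F, A, C); B is not a chord tone.
It is held over (the same pitch as the preceding B) and left by step down to A.
Held over from the previous chord and resolving down by step — a suspension.

B is a suspension.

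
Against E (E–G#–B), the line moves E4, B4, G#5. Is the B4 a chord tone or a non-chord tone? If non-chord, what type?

Chord tone (the fifth of E major triad).

E major triad contains E, G#, B; B is the fifth, so it is a chord tone.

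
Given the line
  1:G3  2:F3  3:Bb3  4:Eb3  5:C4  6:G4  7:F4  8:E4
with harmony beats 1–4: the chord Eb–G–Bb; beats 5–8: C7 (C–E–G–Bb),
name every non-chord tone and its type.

The harmony at that moment is Eb major triad (Eb, G, Bb); F3 is not a chord tone.
It is approached by step down from G3 and left by leap up to Bb3.
Step in, leap out — an escape tone.
The harmony at that moment is C dominant seventh chord (C, E, G, Bb); F4 is not a chord tone.
It is approached by step down from G4 and left by step down to E4.
Step in, step out in the same direction — a passing tone.

F3 (beat 2) — escape tone; F4 (beat 7) — passing tone.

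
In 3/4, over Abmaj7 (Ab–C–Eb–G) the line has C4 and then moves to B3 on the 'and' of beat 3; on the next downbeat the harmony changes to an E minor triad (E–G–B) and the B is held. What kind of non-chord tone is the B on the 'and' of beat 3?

Anticipation.

The harmony at that moment is Ab major seventh chord (Ab, C, Eb, G); B3 is not a chord tone.
It is approached by step down from C4 and then sustained as the same pitch into the next harmony.
Arriving early and becoming a chord tone when the harmony changes — an anticipation.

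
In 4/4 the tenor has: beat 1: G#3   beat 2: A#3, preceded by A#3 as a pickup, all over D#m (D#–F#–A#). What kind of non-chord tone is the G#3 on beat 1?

Lower neighbor tone.

The harmony at that moment is D# minor triad (D#, F#, A#); G#3 is not a chord tone.
It is approached by step down from A#3 and left by step up to A#3.
Step away and step back to the same note — a neighbor tone (lower neighbor).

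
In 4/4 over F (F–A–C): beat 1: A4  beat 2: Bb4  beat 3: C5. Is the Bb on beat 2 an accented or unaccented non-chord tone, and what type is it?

Unaccented passing tone.

The harmony at that moment is F major triad (F, A, C); Bb4 is not a chord tone.
It is approached by step up from A4 and left by step up to C5.
Step in, step out in the same direction — a passing tone.
It falls on a weak beat, so it is unaccented.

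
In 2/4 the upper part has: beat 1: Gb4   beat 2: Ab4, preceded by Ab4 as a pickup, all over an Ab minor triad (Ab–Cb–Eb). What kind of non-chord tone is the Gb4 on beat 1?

Lower neighbor tone.

The harmony at that moment is Ab minor triad (Ab, Cb, Eb); Gb4 is not a chord tone.
It is approached by step down from Ab4 and left by step up to Ab4.
Step away and step back to the same note — a neighbor tone (lower neighbor).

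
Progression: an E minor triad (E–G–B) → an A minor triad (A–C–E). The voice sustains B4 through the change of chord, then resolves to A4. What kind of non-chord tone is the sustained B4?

B4 is a suspension.

The harmony at that moment is A minor triad (A, C, E); B4 is not a chord tone.
It is held over (the same pitch as the preceding B4) and left by step down to A4.
Held over from the previous chord and resolving down by step — a suspension.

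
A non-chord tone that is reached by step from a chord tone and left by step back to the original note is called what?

Neighbor tone.

Approach: by step. Departure: by step in the opposite direction, back to the starting pitch.
Stepwise on both sides but reversing to return to the same chord tone — a neighbor tone. (Had it continued onward in the same direction it would be a passing tone instead.)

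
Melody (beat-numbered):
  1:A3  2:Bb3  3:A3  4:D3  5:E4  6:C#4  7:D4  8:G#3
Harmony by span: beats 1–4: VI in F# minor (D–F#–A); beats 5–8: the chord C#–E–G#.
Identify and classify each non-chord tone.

Bb3 (beat 2) — neighbor tone; D4 (beat 7) — escape tone.

The harmony at that moment is D major triad (D, F#, A); Bb3 is not a chord tone.
It is approached by step up from A3 and left by step down to A3.
Step away and step back to the same note — a neighbor tone (upper neighbor).
The harmony at that moment is C# minor triad (C#, E, G#); D4 is not a chord tone.
It is approached by step up from C#4 and left by leap down to G#3.
Step in, leap out — an escape tone.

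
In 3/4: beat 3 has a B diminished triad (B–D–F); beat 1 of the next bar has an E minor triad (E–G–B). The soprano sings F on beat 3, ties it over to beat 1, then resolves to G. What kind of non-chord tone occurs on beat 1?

Retardation.

The harmony at that moment is E minor triad (E, G, B); F is not a chord tone.
It is held over (the same pitch as the preceding F) and left by step up to G.
Held over from the previous chord and resolving up by step — a retardation.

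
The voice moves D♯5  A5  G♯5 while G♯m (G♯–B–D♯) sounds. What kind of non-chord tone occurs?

A5 is an appoggiatura.

The harmony at that moment is G♯ minor triad (G♯, B, D♯); A5 is not a chord tone.
It is approached by leap up from D♯5 and left by step down to G♯5.
Leap in, step out — an appoggiatura.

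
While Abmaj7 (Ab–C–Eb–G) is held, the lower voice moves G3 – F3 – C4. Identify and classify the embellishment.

F3 is an escape tone.

The harmony at that moment is Ab major seventh chord (Ab, C, Eb, G); F3 is not a chord tone.
It is approached by step down from G3 and left by leap up to C4.
Step in, leap out — an escape tone.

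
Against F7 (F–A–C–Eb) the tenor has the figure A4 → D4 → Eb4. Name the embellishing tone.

The harmony at that moment is F dominant seventh chord (F, A, C, Eb); D4 is not a chord tone.
It is approached by leap down from A4 and left by step up to Eb4.
Leap in, step out — an appoggiatura.

D4 is an appoggiatura.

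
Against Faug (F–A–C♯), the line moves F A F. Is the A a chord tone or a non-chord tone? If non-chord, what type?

Chord tone (the third of F augmented triad).

F augmented triad contains F, A, C♯; A is the third, so it is a chord tone.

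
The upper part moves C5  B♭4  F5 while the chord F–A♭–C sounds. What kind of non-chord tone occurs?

B♭4 is an escape tone.

The harmony at that moment is F minor triad (F, A♭, C); B♭4 is not a chord tone.
It is approached by step down from C5 and left by leap up to F5.
Step in, leap out — an escape tone.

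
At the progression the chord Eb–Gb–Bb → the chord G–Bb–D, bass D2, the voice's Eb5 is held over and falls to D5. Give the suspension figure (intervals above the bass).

9–8 suspension.

At the second chord the bass is D2. The suspended Eb5 lies a ninth above the bass; after resolving down by step to D5, the interval above the bass becomes an octave.
Suspension figures are named by those two intervals: 9–8.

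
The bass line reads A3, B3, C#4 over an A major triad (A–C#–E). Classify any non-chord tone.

B3 is a passing tone.

The harmony at that moment is A major triad (A, C#, E); B3 is not a chord tone.
It is approached by step up from A3 and left by step up to C#4.
Step in, step out in the same direction — a passing tone.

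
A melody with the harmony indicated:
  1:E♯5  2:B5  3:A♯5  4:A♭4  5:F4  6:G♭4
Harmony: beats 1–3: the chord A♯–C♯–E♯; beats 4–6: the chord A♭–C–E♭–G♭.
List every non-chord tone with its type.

B5 (beat 2) — appoggiatura; F4 (beat 5) — appoggiatura.

The harmony at that moment is A♯ minor triad (A♯, C♯, E♯); B5 is not a chord tone.
It is approached by leap up from E♯5 and left by step down to A♯5.
Leap in, step out — an appoggiatura.
The harmony at that moment is A♭ dominant seventh chord (A♭, C, E♭, G♭); F4 is not a chord tone.
It is approached by leap down from A♭4 and left by step up to G♭4.
Leap in, step out — an appoggiatura.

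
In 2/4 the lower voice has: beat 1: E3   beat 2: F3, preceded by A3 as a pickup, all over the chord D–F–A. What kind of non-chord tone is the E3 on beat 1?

The harmony at that moment is D minor triad (D, F, A); E3 is not a chord tone.
It is approached by leap down from A3 and left by step up to F3.
Leap in, step out, metrically accented — an appoggiatura.

Appoggiatura.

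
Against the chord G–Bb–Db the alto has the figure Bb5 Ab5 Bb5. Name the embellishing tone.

The harmony at that moment is G diminished triad (G, Bb, Db); Ab5 is not a chord tone.
It is approached by step down from Bb5 and left by step up to Bb5.
Step away and step back to the same note — a neighbor tone (lower neighbor).

Ab5 is a neighbor tone.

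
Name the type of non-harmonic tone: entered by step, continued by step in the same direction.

Approach: by step. Departure: by step, continuing in the same direction.
Stepwise on both sides with no change of direction means the note fills in the space between two different chord tones — a passing tone. (Had it turned back to its starting note it would be a neighbor tone instead.)

Passing tone.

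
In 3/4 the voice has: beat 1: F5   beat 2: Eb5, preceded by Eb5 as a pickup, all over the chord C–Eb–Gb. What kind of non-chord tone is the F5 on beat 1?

The harmony at that moment is C diminished triad (C, Eb, Gb); F5 is not a chord tone.
It is approached by step up from Eb5 and left by step down to Eb5.
Step away and step back to the same note — a neighbor tone (upper neighbor).

Upper neighbor tone.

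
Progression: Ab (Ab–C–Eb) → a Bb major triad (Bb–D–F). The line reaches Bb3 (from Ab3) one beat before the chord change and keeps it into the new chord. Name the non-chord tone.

The harmony at that moment is Ab major triad (Ab, C, Eb); Bb3 is not a chord tone.
It is approached by step up from Ab3 and then sustained as the same pitch into the next harmony.
Arriving early and becoming a chord tone when the harmony changes — an anticipation.

Bb3 is an anticipation.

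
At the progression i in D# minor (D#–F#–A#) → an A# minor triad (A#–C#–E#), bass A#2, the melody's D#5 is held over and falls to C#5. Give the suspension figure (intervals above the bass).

At the second chord the bass is A#2. The suspended D#5 lies a fourth above the bass; after resolving down by step to C#5, the interval above the bass becomes a third.
Suspension figures are named by those two intervals: 4–3.

4–3 suspension.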